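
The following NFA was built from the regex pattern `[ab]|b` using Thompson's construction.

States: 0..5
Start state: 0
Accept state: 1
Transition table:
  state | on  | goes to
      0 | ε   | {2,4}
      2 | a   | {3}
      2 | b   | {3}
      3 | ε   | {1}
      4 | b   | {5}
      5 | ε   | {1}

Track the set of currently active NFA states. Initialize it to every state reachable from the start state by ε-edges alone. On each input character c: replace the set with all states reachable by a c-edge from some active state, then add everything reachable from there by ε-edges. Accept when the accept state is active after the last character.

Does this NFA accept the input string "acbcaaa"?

S₀ = ε-closure({0}) = {0,2,4}
'a' @ 1: {1,3}  ✓accept
'c' @ 2: {}  — state set empty
rest 'bcaaa' ignored (set empty)
end set {} — state 1 not in

Answer: REJECT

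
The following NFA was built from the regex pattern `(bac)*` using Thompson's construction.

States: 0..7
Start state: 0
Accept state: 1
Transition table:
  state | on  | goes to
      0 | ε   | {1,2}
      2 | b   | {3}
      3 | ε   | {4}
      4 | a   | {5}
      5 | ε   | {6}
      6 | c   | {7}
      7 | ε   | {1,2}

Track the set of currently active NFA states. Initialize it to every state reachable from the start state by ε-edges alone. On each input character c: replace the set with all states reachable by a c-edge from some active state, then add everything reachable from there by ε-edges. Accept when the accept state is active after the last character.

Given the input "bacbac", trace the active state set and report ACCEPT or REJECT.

Answer: ACCEPT

Trace:
initial (ε-close {0}): {0,1,2}
'b' @ 1: {3,4}
'a' @ 2: {5,6}
'c' @ 3: {1,2,7}  [accepting]
'b' @ 4: {3,4}
'a' @ 5: {5,6}
'c' @ 6: {1,2,7}  [accepting]
after full input: {1,2,7}  (accept=1 in)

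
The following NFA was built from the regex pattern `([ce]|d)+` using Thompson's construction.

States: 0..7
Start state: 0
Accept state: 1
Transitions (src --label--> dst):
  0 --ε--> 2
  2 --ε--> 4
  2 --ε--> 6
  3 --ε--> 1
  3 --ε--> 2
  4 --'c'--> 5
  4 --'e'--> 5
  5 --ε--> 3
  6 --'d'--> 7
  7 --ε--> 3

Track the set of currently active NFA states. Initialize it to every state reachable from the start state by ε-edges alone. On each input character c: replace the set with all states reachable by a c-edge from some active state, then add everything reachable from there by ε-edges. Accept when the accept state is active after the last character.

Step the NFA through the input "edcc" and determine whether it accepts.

initial (ε-close {0}): {0,2,4,6}
'e' @ 1: {1,2,3,4,5,6}  ✓accept
'd' @ 2: {1,2,3,4,6,7}  ✓accept
'c' @ 3: {1,2,3,4,5,6}  ✓accept
'c' @ 4: {1,2,3,4,5,6}  ✓accept
end set {1,2,3,4,5,6} — state 1 in

Answer: ACCEPT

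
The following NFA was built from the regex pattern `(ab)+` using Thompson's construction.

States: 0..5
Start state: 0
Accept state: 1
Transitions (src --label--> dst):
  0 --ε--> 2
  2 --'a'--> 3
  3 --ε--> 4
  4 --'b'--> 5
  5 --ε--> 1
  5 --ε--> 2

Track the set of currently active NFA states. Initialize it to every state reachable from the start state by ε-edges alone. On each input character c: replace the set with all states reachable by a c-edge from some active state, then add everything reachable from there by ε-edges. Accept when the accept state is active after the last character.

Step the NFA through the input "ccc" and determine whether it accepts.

Answer: REJECT

Derivation:
S₀ = ε-closure({0}) = {0,2}
'c' @ 1: {}  — dead — no transitions
rest 'cc' ignored (set empty)
after full input: {}  (accept=1 not in)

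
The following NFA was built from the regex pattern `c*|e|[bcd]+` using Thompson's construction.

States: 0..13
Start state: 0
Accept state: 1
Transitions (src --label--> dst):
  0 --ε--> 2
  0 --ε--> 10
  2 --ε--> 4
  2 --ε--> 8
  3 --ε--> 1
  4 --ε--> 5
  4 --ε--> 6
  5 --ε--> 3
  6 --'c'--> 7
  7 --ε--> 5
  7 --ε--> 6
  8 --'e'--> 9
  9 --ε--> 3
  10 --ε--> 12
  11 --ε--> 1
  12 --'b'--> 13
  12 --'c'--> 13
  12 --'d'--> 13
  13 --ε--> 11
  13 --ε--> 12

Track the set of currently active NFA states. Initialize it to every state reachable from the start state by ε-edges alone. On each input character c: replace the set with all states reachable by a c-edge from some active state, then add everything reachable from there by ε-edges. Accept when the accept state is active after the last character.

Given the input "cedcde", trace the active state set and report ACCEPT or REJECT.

initial (ε-close {0}): {0,1,2,3,4,5,6,8,10,12}
'c' @ 1: {1,3,5,6,7,11,12,13}  (accept∈set)
'e' @ 2: {}  — state set empty
rest 'dcde' ignored (set empty)
final: {}; accept 1 not in set

Answer: REJECT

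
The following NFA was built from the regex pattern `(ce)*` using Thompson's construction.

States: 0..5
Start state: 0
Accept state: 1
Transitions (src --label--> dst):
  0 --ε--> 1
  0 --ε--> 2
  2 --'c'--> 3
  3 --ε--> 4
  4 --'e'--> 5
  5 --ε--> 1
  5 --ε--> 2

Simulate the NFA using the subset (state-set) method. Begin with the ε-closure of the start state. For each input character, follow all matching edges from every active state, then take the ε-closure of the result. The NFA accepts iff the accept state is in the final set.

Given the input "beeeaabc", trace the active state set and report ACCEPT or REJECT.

Answer: REJECT

Trace:
initial (ε-close {0}): {0,1,2}
'b' @ 1: {}  — dead — no transitions
rest 'eeeaabc' ignored (set empty)
end set {} — state 1 not in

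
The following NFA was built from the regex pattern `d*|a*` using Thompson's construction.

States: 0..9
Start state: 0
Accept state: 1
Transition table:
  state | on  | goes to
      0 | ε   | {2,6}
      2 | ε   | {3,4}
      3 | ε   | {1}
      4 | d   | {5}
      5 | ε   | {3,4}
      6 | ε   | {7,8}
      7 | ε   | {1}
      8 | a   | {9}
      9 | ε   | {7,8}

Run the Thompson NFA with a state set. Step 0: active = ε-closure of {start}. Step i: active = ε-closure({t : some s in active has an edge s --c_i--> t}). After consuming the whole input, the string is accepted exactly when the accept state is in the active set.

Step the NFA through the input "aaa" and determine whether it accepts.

initial (ε-close {0}): {0,1,2,3,4,6,7,8}
'a' @ 1: {1,7,8,9}  ✓accept
'a' @ 2: {1,7,8,9}  ✓accept
'a' @ 3: {1,7,8,9}  ✓accept
final: {1,7,8,9}; accept 1 in set

Answer: ACCEPT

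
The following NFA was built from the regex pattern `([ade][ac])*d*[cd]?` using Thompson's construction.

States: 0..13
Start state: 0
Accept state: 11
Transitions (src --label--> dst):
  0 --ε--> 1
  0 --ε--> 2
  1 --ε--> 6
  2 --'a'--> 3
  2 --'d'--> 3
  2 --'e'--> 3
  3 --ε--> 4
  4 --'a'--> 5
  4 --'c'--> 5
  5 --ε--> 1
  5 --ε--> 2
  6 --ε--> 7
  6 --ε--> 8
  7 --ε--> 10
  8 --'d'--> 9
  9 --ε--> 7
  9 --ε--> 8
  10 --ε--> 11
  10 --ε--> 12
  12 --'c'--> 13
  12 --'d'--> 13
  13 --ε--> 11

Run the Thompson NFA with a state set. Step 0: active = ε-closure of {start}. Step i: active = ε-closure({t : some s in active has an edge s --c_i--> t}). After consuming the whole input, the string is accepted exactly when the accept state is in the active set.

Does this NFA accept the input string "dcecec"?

S₀ = ε-closure({0}) = {0,1,2,6,7,8,10,11,12}
'd' @ 1: {3,4,7,8,9,10,11,12,13}  ✓accept
'c' @ 2: {1,2,5,6,7,8,10,11,12,13}  ✓accept
'e' @ 3: {3,4}
'c' @ 4: {1,2,5,6,7,8,10,11,12}  ✓accept
'e' @ 5: {3,4}
'c' @ 6: {1,2,5,6,7,8,10,11,12}  ✓accept
after full input: {1,2,5,6,7,8,10,11,12}  (accept=11 in)

Answer: ACCEPT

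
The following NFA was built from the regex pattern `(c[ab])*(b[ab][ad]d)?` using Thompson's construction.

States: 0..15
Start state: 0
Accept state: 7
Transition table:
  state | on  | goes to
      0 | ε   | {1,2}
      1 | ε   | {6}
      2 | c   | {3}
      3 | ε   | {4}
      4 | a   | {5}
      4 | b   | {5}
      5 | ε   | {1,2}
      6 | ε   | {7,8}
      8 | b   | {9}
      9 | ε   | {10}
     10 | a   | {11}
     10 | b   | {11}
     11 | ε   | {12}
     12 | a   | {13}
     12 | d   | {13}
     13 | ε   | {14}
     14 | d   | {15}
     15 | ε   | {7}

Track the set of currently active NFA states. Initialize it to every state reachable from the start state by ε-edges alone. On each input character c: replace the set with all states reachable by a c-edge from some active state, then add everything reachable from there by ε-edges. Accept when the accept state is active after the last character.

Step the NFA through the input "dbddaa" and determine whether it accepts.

Answer: REJECT

Trace:
initial (ε-close {0}): {0,1,2,6,7,8}
'd' @ 1: {}  — dead — no transitions
rest 'bddaa' ignored (set empty)
final: {}; accept 7 not in set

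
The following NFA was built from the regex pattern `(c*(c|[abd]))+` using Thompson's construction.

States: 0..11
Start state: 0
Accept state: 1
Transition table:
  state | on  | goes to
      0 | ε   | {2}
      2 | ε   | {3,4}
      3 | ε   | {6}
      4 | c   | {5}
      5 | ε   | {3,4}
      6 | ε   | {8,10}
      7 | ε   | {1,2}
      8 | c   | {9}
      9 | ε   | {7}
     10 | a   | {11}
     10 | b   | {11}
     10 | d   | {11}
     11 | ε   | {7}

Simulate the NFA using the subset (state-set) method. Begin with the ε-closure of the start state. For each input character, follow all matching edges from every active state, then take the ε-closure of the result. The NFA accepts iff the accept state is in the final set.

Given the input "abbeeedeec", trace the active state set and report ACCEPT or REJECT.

start: ε-closure({0}) = {0,2,3,4,6,8,10}
'a' @ 1: {1,2,3,4,6,7,8,10,11}  ✓accept
'b' @ 2: {1,2,3,4,6,7,8,10,11}  ✓accept
'b' @ 3: {1,2,3,4,6,7,8,10,11}  ✓accept
'e' @ 4: {}  — no active states
rest 'eedeec' ignored (set empty)
final: {}; accept 1 not in set

Answer: REJECT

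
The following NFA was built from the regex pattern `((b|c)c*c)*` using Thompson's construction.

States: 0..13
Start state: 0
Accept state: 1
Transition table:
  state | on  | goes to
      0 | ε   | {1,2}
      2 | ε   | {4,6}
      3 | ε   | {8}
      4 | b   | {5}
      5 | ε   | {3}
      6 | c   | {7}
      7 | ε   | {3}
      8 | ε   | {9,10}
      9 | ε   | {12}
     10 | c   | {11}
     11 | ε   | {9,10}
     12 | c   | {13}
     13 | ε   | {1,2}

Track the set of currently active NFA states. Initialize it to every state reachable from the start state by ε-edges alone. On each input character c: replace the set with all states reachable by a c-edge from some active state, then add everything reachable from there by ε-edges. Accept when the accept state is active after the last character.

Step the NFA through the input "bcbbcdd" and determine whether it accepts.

Answer: REJECT

Steps:
start: ε-closure({0}) = {0,1,2,4,6}
'b' @ 1: {3,5,8,9,10,12}
'c' @ 2: {1,2,4,6,9,10,11,12,13}  ✓accept
'b' @ 3: {3,5,8,9,10,12}
'b' @ 4: {}  — no active states
rest 'cdd' ignored (set empty)
final: {}; accept 1 not in set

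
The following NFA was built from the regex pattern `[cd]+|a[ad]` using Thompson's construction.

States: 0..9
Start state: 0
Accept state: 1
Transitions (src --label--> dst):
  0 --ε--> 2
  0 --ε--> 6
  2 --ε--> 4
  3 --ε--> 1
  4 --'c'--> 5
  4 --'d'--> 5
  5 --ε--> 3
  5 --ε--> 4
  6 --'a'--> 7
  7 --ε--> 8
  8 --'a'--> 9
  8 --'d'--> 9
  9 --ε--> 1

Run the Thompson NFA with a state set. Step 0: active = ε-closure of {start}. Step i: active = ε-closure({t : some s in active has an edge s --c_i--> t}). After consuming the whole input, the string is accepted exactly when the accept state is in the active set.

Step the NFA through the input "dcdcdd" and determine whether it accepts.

start: ε-closure({0}) = {0,2,4,6}
'd' @ 1: {1,3,4,5}  [accepting]
'c' @ 2: {1,3,4,5}  [accepting]
'd' @ 3: {1,3,4,5}  [accepting]
'c' @ 4: {1,3,4,5}  [accepting]
'd' @ 5: {1,3,4,5}  [accepting]
'd' @ 6: {1,3,4,5}  [accepting]
final: {1,3,4,5}; accept 1 in set

Answer: ACCEPT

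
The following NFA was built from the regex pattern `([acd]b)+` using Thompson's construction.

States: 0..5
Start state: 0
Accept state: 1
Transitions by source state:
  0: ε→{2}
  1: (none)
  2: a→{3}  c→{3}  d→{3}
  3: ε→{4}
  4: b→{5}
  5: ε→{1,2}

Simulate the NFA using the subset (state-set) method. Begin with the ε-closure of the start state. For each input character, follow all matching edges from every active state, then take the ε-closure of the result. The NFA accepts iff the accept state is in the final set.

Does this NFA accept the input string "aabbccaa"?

Answer: REJECT

Steps:
initial (ε-close {0}): {0,2}
'a' @ 1: {3,4}
'a' @ 2: {}  — state set empty
rest 'bbccaa' ignored (set empty)
final: {}; accept 1 not in set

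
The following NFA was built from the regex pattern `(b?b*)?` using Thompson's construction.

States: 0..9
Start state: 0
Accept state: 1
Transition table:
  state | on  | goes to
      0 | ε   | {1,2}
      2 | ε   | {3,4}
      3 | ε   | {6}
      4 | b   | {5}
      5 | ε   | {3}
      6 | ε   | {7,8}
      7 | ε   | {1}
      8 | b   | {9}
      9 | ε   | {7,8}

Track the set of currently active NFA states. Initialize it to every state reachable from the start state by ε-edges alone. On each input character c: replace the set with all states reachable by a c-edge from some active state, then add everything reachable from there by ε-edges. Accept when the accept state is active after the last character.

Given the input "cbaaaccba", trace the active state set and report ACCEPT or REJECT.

start: ε-closure({0}) = {0,1,2,3,4,6,7,8}
'c' @ 1: {}  — dead — no transitions
rest 'baaaccba' ignored (set empty)
after full input: {}  (accept=1 not in)

Answer: REJECT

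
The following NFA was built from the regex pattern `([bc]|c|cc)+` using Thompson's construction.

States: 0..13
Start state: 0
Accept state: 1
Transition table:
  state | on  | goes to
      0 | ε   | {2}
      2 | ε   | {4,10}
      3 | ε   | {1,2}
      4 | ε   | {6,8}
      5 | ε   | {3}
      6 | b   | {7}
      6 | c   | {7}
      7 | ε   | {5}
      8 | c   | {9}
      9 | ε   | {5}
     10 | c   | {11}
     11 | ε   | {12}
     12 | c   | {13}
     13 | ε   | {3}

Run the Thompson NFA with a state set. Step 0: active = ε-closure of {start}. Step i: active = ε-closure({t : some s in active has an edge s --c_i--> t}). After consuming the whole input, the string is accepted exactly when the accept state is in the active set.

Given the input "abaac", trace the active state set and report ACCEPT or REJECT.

S₀ = ε-closure({0}) = {0,2,4,6,8,10}
'a' @ 1: {}  — dead — no transitions
rest 'baac' ignored (set empty)
after full input: {}  (accept=1 not in)

Answer: REJECT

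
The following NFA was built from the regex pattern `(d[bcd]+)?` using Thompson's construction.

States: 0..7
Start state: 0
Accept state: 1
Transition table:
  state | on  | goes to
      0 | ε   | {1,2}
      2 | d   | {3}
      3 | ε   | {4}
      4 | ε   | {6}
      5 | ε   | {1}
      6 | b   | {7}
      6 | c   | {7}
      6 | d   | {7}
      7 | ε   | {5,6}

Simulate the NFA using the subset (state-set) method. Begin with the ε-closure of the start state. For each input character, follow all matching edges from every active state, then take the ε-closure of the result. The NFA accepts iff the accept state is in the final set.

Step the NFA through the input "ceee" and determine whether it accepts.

Answer: REJECT

Derivation:
S₀ = ε-closure({0}) = {0,1,2}
'c' @ 1: {}  — no active states
rest 'eee' ignored (set empty)
after full input: {}  (accept=1 not in)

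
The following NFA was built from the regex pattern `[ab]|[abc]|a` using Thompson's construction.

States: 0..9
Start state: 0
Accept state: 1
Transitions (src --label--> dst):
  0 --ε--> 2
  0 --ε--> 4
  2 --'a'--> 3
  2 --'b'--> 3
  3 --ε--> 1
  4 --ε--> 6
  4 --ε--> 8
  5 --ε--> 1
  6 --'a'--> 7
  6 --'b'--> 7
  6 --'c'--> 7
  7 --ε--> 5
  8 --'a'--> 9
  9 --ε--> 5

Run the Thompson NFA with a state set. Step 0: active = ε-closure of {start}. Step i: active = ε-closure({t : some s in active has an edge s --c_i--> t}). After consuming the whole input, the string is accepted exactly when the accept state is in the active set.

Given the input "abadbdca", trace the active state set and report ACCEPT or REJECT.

Answer: REJECT

Derivation:
start: ε-closure({0}) = {0,2,4,6,8}
'a' @ 1: {1,3,5,7,9}  ✓accept
'b' @ 2: {}  — no active states
rest 'adbdca' ignored (set empty)
after full input: {}  (accept=1 not in)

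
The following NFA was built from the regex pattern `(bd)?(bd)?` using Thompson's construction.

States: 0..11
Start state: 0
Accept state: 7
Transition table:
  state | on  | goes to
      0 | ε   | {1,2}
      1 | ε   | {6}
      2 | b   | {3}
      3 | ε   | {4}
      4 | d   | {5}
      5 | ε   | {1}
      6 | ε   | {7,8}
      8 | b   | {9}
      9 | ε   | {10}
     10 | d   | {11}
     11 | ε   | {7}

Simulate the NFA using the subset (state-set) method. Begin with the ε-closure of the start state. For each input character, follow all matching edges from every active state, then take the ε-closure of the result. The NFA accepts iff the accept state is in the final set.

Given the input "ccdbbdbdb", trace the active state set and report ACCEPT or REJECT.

start: ε-closure({0}) = {0,1,2,6,7,8}
'c' @ 1: {}  — state set empty
rest 'cdbbdbdb' ignored (set empty)
after full input: {}  (accept=7 not in)

Answer: REJECT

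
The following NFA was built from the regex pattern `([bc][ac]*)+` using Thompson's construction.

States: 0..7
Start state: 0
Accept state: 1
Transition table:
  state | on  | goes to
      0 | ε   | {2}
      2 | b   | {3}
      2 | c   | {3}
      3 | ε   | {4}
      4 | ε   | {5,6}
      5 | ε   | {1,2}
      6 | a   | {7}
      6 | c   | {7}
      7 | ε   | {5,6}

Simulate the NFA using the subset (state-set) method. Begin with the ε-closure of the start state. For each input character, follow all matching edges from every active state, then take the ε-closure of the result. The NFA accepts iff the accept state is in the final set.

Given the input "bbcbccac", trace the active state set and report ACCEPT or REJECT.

initial (ε-close {0}): {0,2}
'b' @ 1: {1,2,3,4,5,6}  [accepting]
'b' @ 2: {1,2,3,4,5,6}  [accepting]
'c' @ 3: {1,2,3,4,5,6,7}  [accepting]
'b' @ 4: {1,2,3,4,5,6}  [accepting]
'c' @ 5: {1,2,3,4,5,6,7}  [accepting]
'c' @ 6: {1,2,3,4,5,6,7}  [accepting]
'a' @ 7: {1,2,5,6,7}  [accepting]
'c' @ 8: {1,2,3,4,5,6,7}  [accepting]
after full input: {1,2,3,4,5,6,7}  (accept=1 in)

Answer: ACCEPT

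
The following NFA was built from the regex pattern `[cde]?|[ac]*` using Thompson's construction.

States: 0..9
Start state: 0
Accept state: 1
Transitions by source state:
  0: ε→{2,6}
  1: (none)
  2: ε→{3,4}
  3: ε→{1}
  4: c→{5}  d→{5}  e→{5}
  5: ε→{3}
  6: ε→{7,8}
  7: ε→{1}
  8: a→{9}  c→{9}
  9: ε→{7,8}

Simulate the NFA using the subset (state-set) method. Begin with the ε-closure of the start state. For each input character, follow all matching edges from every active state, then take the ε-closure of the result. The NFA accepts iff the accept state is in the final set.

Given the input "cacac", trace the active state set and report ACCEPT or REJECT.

Answer: ACCEPT

Trace:
start: ε-closure({0}) = {0,1,2,3,4,6,7,8}
'c' @ 1: {1,3,5,7,8,9}  (accept∈set)
'a' @ 2: {1,7,8,9}  (accept∈set)
'c' @ 3: {1,7,8,9}  (accept∈set)
'a' @ 4: {1,7,8,9}  (accept∈set)
'c' @ 5: {1,7,8,9}  (accept∈set)
end set {1,7,8,9} — state 1 in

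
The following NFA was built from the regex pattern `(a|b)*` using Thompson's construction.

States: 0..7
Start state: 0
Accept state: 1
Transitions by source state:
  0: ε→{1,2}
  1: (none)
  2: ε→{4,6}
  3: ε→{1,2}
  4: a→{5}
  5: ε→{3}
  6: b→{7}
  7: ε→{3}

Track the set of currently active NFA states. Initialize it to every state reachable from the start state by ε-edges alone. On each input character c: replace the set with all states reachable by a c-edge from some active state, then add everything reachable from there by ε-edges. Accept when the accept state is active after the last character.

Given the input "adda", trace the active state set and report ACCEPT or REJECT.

S₀ = ε-closure({0}) = {0,1,2,4,6}
'a' @ 1: {1,2,3,4,5,6}  ✓accept
'd' @ 2: {}  — dead — no transitions
rest 'da' ignored (set empty)
final: {}; accept 1 not in set

Answer: REJECT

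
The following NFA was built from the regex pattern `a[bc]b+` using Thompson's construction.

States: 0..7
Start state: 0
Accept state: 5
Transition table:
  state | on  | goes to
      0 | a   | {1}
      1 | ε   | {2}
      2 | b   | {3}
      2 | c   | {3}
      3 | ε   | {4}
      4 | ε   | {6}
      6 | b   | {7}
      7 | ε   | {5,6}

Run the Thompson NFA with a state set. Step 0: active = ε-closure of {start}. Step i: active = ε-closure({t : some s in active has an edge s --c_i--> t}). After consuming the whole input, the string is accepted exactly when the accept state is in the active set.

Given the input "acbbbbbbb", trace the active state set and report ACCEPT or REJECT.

Answer: ACCEPT

Steps:
initial (ε-close {0}): {0}
'a' @ 1: {1,2}
'c' @ 2: {3,4,6}
'b' @ 3: {5,6,7}  [accepting]
'b' @ 4: {5,6,7}  [accepting]
'b' @ 5: {5,6,7}  [accepting]
'b' @ 6: {5,6,7}  [accepting]
'b' @ 7: {5,6,7}  [accepting]
'b' @ 8: {5,6,7}  [accepting]
'b' @ 9: {5,6,7}  [accepting]
end set {5,6,7} — state 5 in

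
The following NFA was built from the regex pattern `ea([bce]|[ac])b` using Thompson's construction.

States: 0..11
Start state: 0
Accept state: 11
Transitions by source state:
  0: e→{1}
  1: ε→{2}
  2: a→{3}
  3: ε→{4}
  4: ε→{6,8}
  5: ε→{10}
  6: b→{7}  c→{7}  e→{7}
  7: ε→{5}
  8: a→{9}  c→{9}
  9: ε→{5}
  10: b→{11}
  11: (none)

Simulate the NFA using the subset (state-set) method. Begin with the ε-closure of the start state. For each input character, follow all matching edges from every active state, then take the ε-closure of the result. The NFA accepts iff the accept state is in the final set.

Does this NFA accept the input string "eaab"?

Answer: ACCEPT

Steps:
start: ε-closure({0}) = {0}
'e' @ 1: {1,2}
'a' @ 2: {3,4,6,8}
'a' @ 3: {5,9,10}
'b' @ 4: {11}  (accept∈set)
final: {11}; accept 11 in set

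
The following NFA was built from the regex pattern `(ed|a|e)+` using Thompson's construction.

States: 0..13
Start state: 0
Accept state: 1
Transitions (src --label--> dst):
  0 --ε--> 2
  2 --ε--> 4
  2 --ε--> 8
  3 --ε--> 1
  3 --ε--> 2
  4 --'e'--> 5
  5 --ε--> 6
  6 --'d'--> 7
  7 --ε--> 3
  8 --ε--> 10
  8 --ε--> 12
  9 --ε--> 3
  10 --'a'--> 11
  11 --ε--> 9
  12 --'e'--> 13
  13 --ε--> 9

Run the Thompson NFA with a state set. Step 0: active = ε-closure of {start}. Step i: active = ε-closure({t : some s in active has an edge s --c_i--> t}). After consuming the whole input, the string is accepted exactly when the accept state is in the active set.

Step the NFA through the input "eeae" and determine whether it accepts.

initial (ε-close {0}): {0,2,4,8,10,12}
'e' @ 1: {1,2,3,4,5,6,8,9,10,12,13}  ✓accept
'e' @ 2: {1,2,3,4,5,6,8,9,10,12,13}  ✓accept
'a' @ 3: {1,2,3,4,8,9,10,11,12}  ✓accept
'e' @ 4: {1,2,3,4,5,6,8,9,10,12,13}  ✓accept
end set {1,2,3,4,5,6,8,9,10,12,13} — state 1 in

Answer: ACCEPT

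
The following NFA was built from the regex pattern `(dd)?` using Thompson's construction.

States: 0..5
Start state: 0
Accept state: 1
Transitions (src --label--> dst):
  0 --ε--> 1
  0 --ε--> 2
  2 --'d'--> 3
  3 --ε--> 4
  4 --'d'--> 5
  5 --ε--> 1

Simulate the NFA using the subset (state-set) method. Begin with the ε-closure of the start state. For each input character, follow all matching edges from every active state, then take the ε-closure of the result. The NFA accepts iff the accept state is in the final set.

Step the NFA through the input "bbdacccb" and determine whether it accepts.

start: ε-closure({0}) = {0,1,2}
'b' @ 1: {}  — dead — no transitions
rest 'bdacccb' ignored (set empty)
final: {}; accept 1 not in set

Answer: REJECT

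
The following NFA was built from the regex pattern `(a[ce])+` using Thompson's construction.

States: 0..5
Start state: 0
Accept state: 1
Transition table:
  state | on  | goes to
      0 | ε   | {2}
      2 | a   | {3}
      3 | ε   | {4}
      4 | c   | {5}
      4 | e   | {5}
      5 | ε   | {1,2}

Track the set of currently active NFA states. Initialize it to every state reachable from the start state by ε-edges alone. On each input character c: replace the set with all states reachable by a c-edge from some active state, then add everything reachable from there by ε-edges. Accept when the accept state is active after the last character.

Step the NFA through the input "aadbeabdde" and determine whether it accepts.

Answer: REJECT

Steps:
start: ε-closure({0}) = {0,2}
'a' @ 1: {3,4}
'a' @ 2: {}  — state set empty
rest 'dbeabdde' ignored (set empty)
final: {}; accept 1 not in set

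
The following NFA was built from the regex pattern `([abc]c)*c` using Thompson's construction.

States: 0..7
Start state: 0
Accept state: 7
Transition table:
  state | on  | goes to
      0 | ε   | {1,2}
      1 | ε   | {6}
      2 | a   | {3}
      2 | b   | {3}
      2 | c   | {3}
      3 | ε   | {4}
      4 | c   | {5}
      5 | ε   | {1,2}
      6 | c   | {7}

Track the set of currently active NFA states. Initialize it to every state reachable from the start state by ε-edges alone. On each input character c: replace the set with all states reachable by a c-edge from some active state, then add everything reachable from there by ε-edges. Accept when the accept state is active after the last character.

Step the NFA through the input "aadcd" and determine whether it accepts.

Answer: REJECT

Derivation:
start: ε-closure({0}) = {0,1,2,6}
'a' @ 1: {3,4}
'a' @ 2: {}  — dead — no transitions
rest 'dcd' ignored (set empty)
final: {}; accept 7 not in set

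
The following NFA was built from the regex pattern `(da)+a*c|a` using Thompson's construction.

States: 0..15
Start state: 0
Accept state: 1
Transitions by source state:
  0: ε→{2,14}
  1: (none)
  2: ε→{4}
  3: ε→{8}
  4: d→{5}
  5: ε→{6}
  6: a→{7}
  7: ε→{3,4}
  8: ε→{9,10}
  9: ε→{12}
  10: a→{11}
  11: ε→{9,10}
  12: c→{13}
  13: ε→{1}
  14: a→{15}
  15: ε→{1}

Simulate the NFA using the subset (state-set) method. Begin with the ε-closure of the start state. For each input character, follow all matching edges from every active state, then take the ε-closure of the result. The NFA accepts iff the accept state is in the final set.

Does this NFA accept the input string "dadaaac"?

initial (ε-close {0}): {0,2,4,14}
'd' @ 1: {5,6}
'a' @ 2: {3,4,7,8,9,10,12}
'd' @ 3: {5,6}
'a' @ 4: {3,4,7,8,9,10,12}
'a' @ 5: {9,10,11,12}
'a' @ 6: {9,10,11,12}
'c' @ 7: {1,13}  (accept∈set)
end set {1,13} — state 1 in

Answer: ACCEPT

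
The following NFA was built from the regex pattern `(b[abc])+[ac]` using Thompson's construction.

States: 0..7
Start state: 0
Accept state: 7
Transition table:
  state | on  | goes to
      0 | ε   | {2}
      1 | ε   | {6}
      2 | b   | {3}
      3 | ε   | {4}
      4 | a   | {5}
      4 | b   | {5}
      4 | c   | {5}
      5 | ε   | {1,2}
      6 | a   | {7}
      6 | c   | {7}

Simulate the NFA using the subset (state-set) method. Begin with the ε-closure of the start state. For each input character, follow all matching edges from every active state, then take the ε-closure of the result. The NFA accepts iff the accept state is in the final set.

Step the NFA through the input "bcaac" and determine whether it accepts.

Answer: REJECT

Steps:
S₀ = ε-closure({0}) = {0,2}
'b' @ 1: {3,4}
'c' @ 2: {1,2,5,6}
'a' @ 3: {7}  (accept∈set)
'a' @ 4: {}  — dead — no transitions
rest 'c' ignored (set empty)
after full input: {}  (accept=7 not in)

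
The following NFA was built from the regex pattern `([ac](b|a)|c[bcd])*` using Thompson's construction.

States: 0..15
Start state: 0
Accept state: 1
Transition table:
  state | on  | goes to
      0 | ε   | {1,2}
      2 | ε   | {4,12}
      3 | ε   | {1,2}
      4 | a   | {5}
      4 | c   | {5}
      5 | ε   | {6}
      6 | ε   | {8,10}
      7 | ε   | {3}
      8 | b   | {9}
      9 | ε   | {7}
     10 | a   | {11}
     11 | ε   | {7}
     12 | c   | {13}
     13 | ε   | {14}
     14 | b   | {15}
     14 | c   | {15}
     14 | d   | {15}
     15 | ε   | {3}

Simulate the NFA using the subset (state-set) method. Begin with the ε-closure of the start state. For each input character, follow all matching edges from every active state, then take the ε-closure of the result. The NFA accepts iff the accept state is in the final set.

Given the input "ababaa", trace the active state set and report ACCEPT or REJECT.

Answer: ACCEPT

Derivation:
initial (ε-close {0}): {0,1,2,4,12}
'a' @ 1: {5,6,8,10}
'b' @ 2: {1,2,3,4,7,9,12}  (accept∈set)
'a' @ 3: {5,6,8,10}
'b' @ 4: {1,2,3,4,7,9,12}  (accept∈set)
'a' @ 5: {5,6,8,10}
'a' @ 6: {1,2,3,4,7,11,12}  (accept∈set)
final: {1,2,3,4,7,11,12}; accept 1 in set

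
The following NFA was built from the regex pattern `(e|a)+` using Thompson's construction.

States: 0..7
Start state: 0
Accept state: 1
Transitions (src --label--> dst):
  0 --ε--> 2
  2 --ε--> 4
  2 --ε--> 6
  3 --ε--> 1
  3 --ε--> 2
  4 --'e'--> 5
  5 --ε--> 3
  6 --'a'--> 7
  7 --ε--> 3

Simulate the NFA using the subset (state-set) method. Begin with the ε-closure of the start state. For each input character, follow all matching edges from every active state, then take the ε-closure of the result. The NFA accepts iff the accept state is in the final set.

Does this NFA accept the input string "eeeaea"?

Answer: ACCEPT

Derivation:
S₀ = ε-closure({0}) = {0,2,4,6}
'e' @ 1: {1,2,3,4,5,6}  ✓accept
'e' @ 2: {1,2,3,4,5,6}  ✓accept
'e' @ 3: {1,2,3,4,5,6}  ✓accept
'a' @ 4: {1,2,3,4,6,7}  ✓accept
'e' @ 5: {1,2,3,4,5,6}  ✓accept
'a' @ 6: {1,2,3,4,6,7}  ✓accept
end set {1,2,3,4,6,7} — state 1 in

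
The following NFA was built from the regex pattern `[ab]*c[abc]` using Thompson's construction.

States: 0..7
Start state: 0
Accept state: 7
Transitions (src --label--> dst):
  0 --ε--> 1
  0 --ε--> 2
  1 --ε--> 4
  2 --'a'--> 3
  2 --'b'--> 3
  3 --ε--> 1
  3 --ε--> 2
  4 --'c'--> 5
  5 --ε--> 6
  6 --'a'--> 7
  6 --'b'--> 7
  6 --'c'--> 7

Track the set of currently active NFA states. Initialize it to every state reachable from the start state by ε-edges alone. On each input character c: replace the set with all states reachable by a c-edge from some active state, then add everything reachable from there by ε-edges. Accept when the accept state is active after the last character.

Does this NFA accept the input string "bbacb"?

Answer: ACCEPT

Trace:
start: ε-closure({0}) = {0,1,2,4}
'b' @ 1: {1,2,3,4}
'b' @ 2: {1,2,3,4}
'a' @ 3: {1,2,3,4}
'c' @ 4: {5,6}
'b' @ 5: {7}  ✓accept
end set {7} — state 7 in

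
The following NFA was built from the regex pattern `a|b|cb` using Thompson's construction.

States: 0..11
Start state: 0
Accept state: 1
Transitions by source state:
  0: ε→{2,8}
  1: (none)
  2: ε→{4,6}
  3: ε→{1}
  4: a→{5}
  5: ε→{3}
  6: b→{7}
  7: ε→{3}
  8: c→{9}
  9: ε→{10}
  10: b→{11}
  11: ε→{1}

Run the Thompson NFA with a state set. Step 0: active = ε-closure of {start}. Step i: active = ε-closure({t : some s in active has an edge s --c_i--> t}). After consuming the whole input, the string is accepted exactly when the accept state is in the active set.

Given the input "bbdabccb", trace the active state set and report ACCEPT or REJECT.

Answer: REJECT

Steps:
S₀ = ε-closure({0}) = {0,2,4,6,8}
'b' @ 1: {1,3,7}  [accepting]
'b' @ 2: {}  — state set empty
rest 'dabccb' ignored (set empty)
end set {} — state 1 not in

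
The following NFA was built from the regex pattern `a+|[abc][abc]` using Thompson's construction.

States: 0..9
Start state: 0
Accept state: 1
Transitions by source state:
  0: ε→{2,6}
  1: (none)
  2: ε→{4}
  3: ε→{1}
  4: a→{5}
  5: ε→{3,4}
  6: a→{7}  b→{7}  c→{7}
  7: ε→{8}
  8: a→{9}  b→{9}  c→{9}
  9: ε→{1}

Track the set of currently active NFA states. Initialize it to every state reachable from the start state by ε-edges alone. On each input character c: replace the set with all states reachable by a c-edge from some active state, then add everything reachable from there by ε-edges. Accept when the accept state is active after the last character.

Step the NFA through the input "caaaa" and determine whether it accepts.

Answer: REJECT

Steps:
initial (ε-close {0}): {0,2,4,6}
'c' @ 1: {7,8}
'a' @ 2: {1,9}  (accept∈set)
'a' @ 3: {}  — state set empty
rest 'aa' ignored (set empty)
final: {}; accept 1 not in set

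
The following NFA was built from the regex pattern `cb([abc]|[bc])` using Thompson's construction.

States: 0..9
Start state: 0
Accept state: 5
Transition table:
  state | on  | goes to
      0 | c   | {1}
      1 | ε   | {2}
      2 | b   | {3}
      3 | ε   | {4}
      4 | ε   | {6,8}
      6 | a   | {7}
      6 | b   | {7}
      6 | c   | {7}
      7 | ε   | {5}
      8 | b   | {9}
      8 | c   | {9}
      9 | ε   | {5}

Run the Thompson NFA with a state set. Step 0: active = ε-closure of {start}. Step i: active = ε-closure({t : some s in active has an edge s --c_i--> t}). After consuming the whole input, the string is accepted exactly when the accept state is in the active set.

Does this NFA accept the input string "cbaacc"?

Answer: REJECT

Derivation:
start: ε-closure({0}) = {0}
'c' @ 1: {1,2}
'b' @ 2: {3,4,6,8}
'a' @ 3: {5,7}  ✓accept
'a' @ 4: {}  — state set empty
rest 'cc' ignored (set empty)
end set {} — state 5 not in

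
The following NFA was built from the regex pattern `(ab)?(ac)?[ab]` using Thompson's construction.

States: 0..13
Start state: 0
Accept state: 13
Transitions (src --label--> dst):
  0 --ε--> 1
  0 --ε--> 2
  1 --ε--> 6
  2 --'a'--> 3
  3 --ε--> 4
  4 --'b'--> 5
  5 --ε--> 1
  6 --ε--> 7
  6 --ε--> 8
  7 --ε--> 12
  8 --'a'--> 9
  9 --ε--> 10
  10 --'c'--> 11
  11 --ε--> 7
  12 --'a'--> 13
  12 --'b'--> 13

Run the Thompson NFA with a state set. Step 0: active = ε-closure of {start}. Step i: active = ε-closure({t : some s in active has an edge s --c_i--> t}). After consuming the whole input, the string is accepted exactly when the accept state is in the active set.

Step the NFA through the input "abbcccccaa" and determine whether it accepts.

initial (ε-close {0}): {0,1,2,6,7,8,12}
'a' @ 1: {3,4,9,10,13}  ✓accept
'b' @ 2: {1,5,6,7,8,12}
'b' @ 3: {13}  ✓accept
'c' @ 4: {}  — dead — no transitions
rest 'ccccaa' ignored (set empty)
final: {}; accept 13 not in set

Answer: REJECT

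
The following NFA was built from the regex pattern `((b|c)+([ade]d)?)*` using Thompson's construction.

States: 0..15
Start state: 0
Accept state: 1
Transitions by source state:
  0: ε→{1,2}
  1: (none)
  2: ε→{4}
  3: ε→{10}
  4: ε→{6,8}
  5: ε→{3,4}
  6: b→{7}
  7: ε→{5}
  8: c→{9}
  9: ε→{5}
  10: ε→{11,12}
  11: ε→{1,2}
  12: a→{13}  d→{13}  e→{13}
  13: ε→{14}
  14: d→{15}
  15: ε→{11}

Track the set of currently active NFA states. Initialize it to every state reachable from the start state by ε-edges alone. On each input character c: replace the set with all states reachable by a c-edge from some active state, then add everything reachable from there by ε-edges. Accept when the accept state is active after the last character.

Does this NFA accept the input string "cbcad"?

initial (ε-close {0}): {0,1,2,4,6,8}
'c' @ 1: {1,2,3,4,5,6,8,9,10,11,12}  ✓accept
'b' @ 2: {1,2,3,4,5,6,7,8,10,11,12}  ✓accept
'c' @ 3: {1,2,3,4,5,6,8,9,10,11,12}  ✓accept
'a' @ 4: {13,14}
'd' @ 5: {1,2,4,6,8,11,15}  ✓accept
end set {1,2,4,6,8,11,15} — state 1 in

Answer: ACCEPT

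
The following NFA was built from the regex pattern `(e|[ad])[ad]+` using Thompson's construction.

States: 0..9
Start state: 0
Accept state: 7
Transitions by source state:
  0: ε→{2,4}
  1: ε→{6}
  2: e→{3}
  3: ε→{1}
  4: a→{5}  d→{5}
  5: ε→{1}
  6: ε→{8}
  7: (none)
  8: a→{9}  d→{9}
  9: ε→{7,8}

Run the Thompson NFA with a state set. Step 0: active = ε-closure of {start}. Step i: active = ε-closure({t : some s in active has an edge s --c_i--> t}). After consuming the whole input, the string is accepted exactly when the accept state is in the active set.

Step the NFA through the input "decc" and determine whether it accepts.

Answer: REJECT

Steps:
initial (ε-close {0}): {0,2,4}
'd' @ 1: {1,5,6,8}
'e' @ 2: {}  — state set empty
rest 'cc' ignored (set empty)
final: {}; accept 7 not in set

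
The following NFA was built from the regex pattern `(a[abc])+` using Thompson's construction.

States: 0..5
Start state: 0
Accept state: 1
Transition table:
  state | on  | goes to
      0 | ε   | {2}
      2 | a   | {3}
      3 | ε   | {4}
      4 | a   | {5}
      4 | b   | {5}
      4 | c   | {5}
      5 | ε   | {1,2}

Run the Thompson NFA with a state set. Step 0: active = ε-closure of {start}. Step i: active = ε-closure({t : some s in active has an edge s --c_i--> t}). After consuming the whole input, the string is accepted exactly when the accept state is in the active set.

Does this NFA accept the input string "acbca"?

Answer: REJECT

Steps:
initial (ε-close {0}): {0,2}
'a' @ 1: {3,4}
'c' @ 2: {1,2,5}  (accept∈set)
'b' @ 3: {}  — no active states
rest 'ca' ignored (set empty)
after full input: {}  (accept=1 not in)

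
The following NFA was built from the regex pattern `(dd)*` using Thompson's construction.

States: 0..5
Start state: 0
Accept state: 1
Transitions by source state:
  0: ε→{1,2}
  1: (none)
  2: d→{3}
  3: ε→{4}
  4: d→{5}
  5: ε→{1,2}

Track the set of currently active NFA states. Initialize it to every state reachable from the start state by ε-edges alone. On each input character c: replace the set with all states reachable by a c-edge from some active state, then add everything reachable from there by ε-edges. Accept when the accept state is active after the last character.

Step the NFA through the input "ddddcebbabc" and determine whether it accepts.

Answer: REJECT

Trace:
initial (ε-close {0}): {0,1,2}
'd' @ 1: {3,4}
'd' @ 2: {1,2,5}  ✓accept
'd' @ 3: {3,4}
'd' @ 4: {1,2,5}  ✓accept
'c' @ 5: {}  — dead — no transitions
rest 'ebbabc' ignored (set empty)
end set {} — state 1 not in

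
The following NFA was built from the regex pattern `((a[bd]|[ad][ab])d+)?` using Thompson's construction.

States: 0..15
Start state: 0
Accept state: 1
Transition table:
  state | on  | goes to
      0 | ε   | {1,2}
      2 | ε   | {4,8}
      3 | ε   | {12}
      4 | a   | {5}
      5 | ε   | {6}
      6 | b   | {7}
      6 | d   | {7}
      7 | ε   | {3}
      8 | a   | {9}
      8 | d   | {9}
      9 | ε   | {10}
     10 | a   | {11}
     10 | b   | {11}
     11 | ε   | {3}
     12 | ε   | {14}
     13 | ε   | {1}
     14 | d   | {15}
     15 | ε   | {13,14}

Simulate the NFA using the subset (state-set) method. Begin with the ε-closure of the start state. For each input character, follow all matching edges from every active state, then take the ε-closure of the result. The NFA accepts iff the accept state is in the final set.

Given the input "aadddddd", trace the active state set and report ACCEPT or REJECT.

S₀ = ε-closure({0}) = {0,1,2,4,8}
'a' @ 1: {5,6,9,10}
'a' @ 2: {3,11,12,14}
'd' @ 3: {1,13,14,15}  ✓accept
'd' @ 4: {1,13,14,15}  ✓accept
'd' @ 5: {1,13,14,15}  ✓accept
'd' @ 6: {1,13,14,15}  ✓accept
'd' @ 7: {1,13,14,15}  ✓accept
'd' @ 8: {1,13,14,15}  ✓accept
after full input: {1,13,14,15}  (accept=1 in)

Answer: ACCEPT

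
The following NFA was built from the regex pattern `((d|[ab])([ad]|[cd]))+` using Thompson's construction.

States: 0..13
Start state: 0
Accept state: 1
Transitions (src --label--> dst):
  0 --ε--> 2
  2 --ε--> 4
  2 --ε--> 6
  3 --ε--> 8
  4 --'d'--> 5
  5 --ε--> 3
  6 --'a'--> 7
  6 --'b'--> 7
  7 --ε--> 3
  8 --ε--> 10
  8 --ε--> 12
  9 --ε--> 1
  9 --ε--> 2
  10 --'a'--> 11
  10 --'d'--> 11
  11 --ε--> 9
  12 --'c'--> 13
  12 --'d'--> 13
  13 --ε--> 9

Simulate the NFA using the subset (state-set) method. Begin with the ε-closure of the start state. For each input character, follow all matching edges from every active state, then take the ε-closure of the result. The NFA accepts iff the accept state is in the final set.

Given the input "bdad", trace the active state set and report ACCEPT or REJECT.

Answer: ACCEPT

Trace:
start: ε-closure({0}) = {0,2,4,6}
'b' @ 1: {3,7,8,10,12}
'd' @ 2: {1,2,4,6,9,11,13}  (accept∈set)
'a' @ 3: {3,7,8,10,12}
'd' @ 4: {1,2,4,6,9,11,13}  (accept∈set)
final: {1,2,4,6,9,11,13}; accept 1 in set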